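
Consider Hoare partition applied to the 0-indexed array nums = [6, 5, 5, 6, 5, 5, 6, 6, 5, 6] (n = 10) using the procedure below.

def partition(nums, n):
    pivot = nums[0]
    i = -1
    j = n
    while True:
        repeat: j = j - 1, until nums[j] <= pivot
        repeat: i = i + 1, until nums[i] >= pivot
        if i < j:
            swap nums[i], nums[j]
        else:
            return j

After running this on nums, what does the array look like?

[6, 5, 5, 5, 5, 5, 6, 6, 6, 6]

pivot = nums[0] = 6; i = -1, j = 10
j→9 (nums[9]=6≤6), i→0 (nums[0]=6≥6); i<j, swap → [6, 5, 5, 6, 5, 5, 6, 6, 5, 6]
j→8 (nums[8]=5≤6), i→3 (nums[3]=6≥6); i<j, swap → [6, 5, 5, 5, 5, 5, 6, 6, 6, 6]
j→7 (nums[7]=6≤6), i→6 (nums[6]=6≥6); i<j, swap → [6, 5, 5, 5, 5, 5, 6, 6, 6, 6]
j→6, i→7; i≥j, return j=6. nums = [6, 5, 5, 5, 5, 5, 6, 6, 6, 6]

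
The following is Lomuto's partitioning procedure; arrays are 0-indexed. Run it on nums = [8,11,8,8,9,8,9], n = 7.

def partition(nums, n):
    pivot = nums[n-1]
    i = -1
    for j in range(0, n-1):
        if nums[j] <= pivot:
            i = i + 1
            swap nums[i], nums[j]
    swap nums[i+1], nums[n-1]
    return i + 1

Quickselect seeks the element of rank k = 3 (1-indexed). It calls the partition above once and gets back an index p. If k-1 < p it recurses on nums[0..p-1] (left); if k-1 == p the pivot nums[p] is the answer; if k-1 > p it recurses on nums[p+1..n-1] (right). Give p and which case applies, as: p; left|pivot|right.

5; left

pivot = nums[6] = 9; i = -1
j=0: nums[0]=8 ≤ 9 → i=0, swap nums[0],nums[0] (no change) → [8,11,8,8,9,8,9]
j=1: nums[1]=11 > 9 → no swap
j=2: nums[2]=8 ≤ 9 → i=1, swap nums[1],nums[2] → [8,8,11,8,9,8,9]
j=3: nums[3]=8 ≤ 9 → i=2, swap nums[2],nums[3] → [8,8,8,11,9,8,9]
j=4: nums[4]=9 ≤ 9 → i=3, swap nums[3],nums[4] → [8,8,8,9,11,8,9]
j=5: nums[5]=8 ≤ 9 → i=4, swap nums[4],nums[5] → [8,8,8,9,8,11,9]
final swap nums[5],nums[6] → [8,8,8,9,8,9,11]; return 5
p = 5; k-1 = 2 < 5 ⇒ left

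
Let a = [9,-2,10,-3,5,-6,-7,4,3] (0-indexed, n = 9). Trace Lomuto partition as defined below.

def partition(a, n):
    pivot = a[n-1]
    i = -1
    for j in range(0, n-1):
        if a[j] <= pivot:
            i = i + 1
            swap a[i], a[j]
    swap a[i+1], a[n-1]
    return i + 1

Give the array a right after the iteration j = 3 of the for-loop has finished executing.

[-2,-3,10,9,5,-6,-7,4,3]

pivot=3, i=-1
j=0: 9>3, skip
j=1: -2≤3, i=0, swap(0,1) ⇒ [-2,9,10,-3,5,-6,-7,4,3]
j=2: 10>3, skip
j=3: -3≤3, i=1, swap(1,3) ⇒ [-2,-3,10,9,5,-6,-7,4,3]
(after j=3) a = [-2,-3,10,9,5,-6,-7,4,3]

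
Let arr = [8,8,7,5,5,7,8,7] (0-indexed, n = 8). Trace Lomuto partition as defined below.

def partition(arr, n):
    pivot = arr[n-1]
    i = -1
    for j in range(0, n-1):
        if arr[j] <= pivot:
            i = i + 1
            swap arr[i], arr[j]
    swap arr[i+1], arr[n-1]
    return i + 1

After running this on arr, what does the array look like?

[7,5,5,7,7,8,8,8]

pivot = arr[7] = 7; i = -1
j=0: arr[0]=8 > 7 → no swap
j=1: arr[1]=8 > 7 → no swap
j=2: arr[2]=7 ≤ 7 → i=0, swap arr[0],arr[2] → [7,8,8,5,5,7,8,7]
j=3: arr[3]=5 ≤ 7 → i=1, swap arr[1],arr[3] → [7,5,8,8,5,7,8,7]
j=4: arr[4]=5 ≤ 7 → i=2, swap arr[2],arr[4] → [7,5,5,8,8,7,8,7]
j=5: arr[5]=7 ≤ 7 → i=3, swap arr[3],arr[5] → [7,5,5,7,8,8,8,7]
j=6: arr[6]=8 > 7 → no swap
final swap arr[4],arr[7] → [7,5,5,7,7,8,8,8]; return 4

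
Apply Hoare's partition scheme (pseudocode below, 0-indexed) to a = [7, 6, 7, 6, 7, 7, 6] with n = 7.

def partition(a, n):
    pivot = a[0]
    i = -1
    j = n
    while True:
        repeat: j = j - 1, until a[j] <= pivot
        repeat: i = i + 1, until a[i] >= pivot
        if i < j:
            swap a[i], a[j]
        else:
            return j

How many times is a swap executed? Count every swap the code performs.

pivot=7
j stops at 6 (6), i stops at 0 (7); swap ⇒ [6, 6, 7, 6, 7, 7, 7]
j stops at 5 (7), i stops at 2 (7); swap ⇒ [6, 6, 7, 6, 7, 7, 7]
j stops at 4, i stops at 4; i≥j ⇒ return 4. a=[6, 6, 7, 6, 7, 7, 7]

2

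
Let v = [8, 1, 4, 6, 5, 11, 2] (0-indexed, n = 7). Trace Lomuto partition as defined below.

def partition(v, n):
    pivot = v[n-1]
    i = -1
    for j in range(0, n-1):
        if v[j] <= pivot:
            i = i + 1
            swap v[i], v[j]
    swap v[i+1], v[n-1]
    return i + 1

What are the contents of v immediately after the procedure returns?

[1, 2, 4, 6, 5, 11, 8]

pivot=2, i=-1
j=0: 8>2, skip
j=1: 1≤2, i=0, swap(0,1) ⇒ [1, 8, 4, 6, 5, 11, 2]
j=2: 4>2, skip
j=3: 6>2, skip
j=4: 5>2, skip
j=5: 11>2, skip
swap(1,6) ⇒ [1, 2, 4, 6, 5, 11, 8]; return 1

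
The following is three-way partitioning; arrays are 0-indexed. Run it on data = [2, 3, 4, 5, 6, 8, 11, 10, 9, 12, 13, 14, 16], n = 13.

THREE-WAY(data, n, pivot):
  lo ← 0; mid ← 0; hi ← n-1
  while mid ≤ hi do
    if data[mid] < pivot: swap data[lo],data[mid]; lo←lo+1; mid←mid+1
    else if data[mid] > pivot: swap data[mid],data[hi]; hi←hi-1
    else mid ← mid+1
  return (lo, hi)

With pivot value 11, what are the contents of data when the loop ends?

pivot = 11; lo=0, mid=0, hi=12
data[mid]=2<11: swap data[0],data[0]; lo=1,mid=1 → [2, 3, 4, 5, 6, 8, 11, 10, 9, 12, 13, 14, 16]
data[mid]=3<11: swap data[1],data[1]; lo=2,mid=2 → [2, 3, 4, 5, 6, 8, 11, 10, 9, 12, 13, 14, 16]
data[mid]=4<11: swap data[2],data[2]; lo=3,mid=3 → [2, 3, 4, 5, 6, 8, 11, 10, 9, 12, 13, 14, 16]
data[mid]=5<11: swap data[3],data[3]; lo=4,mid=4 → [2, 3, 4, 5, 6, 8, 11, 10, 9, 12, 13, 14, 16]
data[mid]=6<11: swap data[4],data[4]; lo=5,mid=5 → [2, 3, 4, 5, 6, 8, 11, 10, 9, 12, 13, 14, 16]
data[mid]=8<11: swap data[5],data[5]; lo=6,mid=6 → [2, 3, 4, 5, 6, 8, 11, 10, 9, 12, 13, 14, 16]
data[mid]=11=11: mid=7
data[mid]=10<11: swap data[6],data[7]; lo=7,mid=8 → [2, 3, 4, 5, 6, 8, 10, 11, 9, 12, 13, 14, 16]
data[mid]=9<11: swap data[7],data[8]; lo=8,mid=9 → [2, 3, 4, 5, 6, 8, 10, 9, 11, 12, 13, 14, 16]
data[mid]=12>11: swap data[9],data[12]; hi=11 → [2, 3, 4, 5, 6, 8, 10, 9, 11, 16, 13, 14, 12]
data[mid]=16>11: swap data[9],data[11]; hi=10 → [2, 3, 4, 5, 6, 8, 10, 9, 11, 14, 13, 16, 12]
data[mid]=14>11: swap data[9],data[10]; hi=9 → [2, 3, 4, 5, 6, 8, 10, 9, 11, 13, 14, 16, 12]
data[mid]=13>11: swap data[9],data[9]; hi=8 → [2, 3, 4, 5, 6, 8, 10, 9, 11, 13, 14, 16, 12]
end: lo=8, hi=8; data = [2, 3, 4, 5, 6, 8, 10, 9, 11, 13, 14, 16, 12]

[2, 3, 4, 5, 6, 8, 10, 9, 11, 13, 14, 16, 12]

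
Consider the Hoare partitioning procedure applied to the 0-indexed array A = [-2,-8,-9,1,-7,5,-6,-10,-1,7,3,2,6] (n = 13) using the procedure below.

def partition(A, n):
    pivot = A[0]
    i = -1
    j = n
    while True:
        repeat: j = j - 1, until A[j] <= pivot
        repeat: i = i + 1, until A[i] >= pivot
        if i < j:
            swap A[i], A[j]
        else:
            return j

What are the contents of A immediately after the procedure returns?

pivot = A[0] = -2; i = -1, j = 13
j→7 (A[7]=-10≤-2), i→0 (A[0]=-2≥-2); i<j, swap → [-10,-8,-9,1,-7,5,-6,-2,-1,7,3,2,6]
j→6 (A[6]=-6≤-2), i→3 (A[3]=1≥-2); i<j, swap → [-10,-8,-9,-6,-7,5,1,-2,-1,7,3,2,6]
j→4, i→5; i≥j, return j=4. A = [-10,-8,-9,-6,-7,5,1,-2,-1,7,3,2,6]

[-10,-8,-9,-6,-7,5,1,-2,-1,7,3,2,6]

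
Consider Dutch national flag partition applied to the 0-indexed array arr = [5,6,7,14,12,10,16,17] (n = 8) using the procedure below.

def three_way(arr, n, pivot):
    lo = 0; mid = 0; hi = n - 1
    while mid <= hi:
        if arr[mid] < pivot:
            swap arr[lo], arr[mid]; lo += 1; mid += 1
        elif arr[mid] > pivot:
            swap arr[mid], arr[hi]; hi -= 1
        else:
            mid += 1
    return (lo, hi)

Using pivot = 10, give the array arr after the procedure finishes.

[5,6,7,10,12,16,17,14]

pivot = 10; lo=0, mid=0, hi=7
arr[mid]=5<10: swap arr[0],arr[0]; lo=1,mid=1 → [5,6,7,14,12,10,16,17]
arr[mid]=6<10: swap arr[1],arr[1]; lo=2,mid=2 → [5,6,7,14,12,10,16,17]
arr[mid]=7<10: swap arr[2],arr[2]; lo=3,mid=3 → [5,6,7,14,12,10,16,17]
arr[mid]=14>10: swap arr[3],arr[7]; hi=6 → [5,6,7,17,12,10,16,14]
arr[mid]=17>10: swap arr[3],arr[6]; hi=5 → [5,6,7,16,12,10,17,14]
arr[mid]=16>10: swap arr[3],arr[5]; hi=4 → [5,6,7,10,12,16,17,14]
arr[mid]=10=10: mid=4
arr[mid]=12>10: swap arr[4],arr[4]; hi=3 → [5,6,7,10,12,16,17,14]
end: lo=3, hi=3; arr = [5,6,7,10,12,16,17,14]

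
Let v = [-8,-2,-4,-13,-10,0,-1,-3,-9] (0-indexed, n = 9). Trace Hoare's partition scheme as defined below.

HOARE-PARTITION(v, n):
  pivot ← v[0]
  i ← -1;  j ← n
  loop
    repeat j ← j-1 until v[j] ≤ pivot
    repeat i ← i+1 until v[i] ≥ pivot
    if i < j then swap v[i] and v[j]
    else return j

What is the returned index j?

pivot = v[0] = -8; i = -1, j = 9
j→8 (v[8]=-9≤-8), i→0 (v[0]=-8≥-8); i<j, swap → [-9,-2,-4,-13,-10,0,-1,-3,-8]
j→4 (v[4]=-10≤-8), i→1 (v[1]=-2≥-8); i<j, swap → [-9,-10,-4,-13,-2,0,-1,-3,-8]
j→3 (v[3]=-13≤-8), i→2 (v[2]=-4≥-8); i<j, swap → [-9,-10,-13,-4,-2,0,-1,-3,-8]
j→2, i→3; i≥j, return j=2. v = [-9,-10,-13,-4,-2,0,-1,-3,-8]

2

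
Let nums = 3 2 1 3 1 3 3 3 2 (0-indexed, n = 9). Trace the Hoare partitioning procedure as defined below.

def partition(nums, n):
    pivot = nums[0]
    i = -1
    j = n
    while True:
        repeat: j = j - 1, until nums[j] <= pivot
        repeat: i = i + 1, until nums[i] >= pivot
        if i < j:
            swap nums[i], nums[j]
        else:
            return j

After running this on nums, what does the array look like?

2 2 1 3 1 3 3 3 3

pivot=3
j stops at 8 (2), i stops at 0 (3); swap ⇒ 2 2 1 3 1 3 3 3 3
j stops at 7 (3), i stops at 3 (3); swap ⇒ 2 2 1 3 1 3 3 3 3
j stops at 6 (3), i stops at 5 (3); swap ⇒ 2 2 1 3 1 3 3 3 3
j stops at 5, i stops at 6; i≥j ⇒ return 5. nums=2 2 1 3 1 3 3 3 3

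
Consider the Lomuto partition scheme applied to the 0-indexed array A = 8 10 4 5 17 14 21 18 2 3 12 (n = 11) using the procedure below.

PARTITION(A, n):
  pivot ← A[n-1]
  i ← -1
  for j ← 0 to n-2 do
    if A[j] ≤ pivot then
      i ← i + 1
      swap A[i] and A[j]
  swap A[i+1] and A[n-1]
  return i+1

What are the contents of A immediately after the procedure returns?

8 10 4 5 2 3 12 18 17 14 21

pivot = A[10] = 12; i = -1
j=0: A[0]=8 ≤ 12 → i=0, swap A[0],A[0] (no change) → 8 10 4 5 17 14 21 18 2 3 12
j=1: A[1]=10 ≤ 12 → i=1, swap A[1],A[1] (no change) → 8 10 4 5 17 14 21 18 2 3 12
j=2: A[2]=4 ≤ 12 → i=2, swap A[2],A[2] (no change) → 8 10 4 5 17 14 21 18 2 3 12
j=3: A[3]=5 ≤ 12 → i=3, swap A[3],A[3] (no change) → 8 10 4 5 17 14 21 18 2 3 12
j=4: A[4]=17 > 12 → no swap
j=5: A[5]=14 > 12 → no swap
j=6: A[6]=21 > 12 → no swap
j=7: A[7]=18 > 12 → no swap
j=8: A[8]=2 ≤ 12 → i=4, swap A[4],A[8] → 8 10 4 5 2 14 21 18 17 3 12
j=9: A[9]=3 ≤ 12 → i=5, swap A[5],A[9] → 8 10 4 5 2 3 21 18 17 14 12
final swap A[6],A[10] → 8 10 4 5 2 3 12 18 17 14 21; return 6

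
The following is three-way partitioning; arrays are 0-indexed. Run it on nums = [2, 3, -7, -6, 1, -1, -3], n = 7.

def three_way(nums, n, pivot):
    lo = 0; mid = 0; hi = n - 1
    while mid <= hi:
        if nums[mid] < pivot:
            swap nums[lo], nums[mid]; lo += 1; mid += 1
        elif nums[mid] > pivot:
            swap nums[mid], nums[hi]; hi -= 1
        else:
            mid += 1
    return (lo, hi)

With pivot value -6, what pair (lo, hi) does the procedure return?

(1, 1)

pivot = -6; lo=0, mid=0, hi=6
nums[mid]=2>-6: swap nums[0],nums[6]; hi=5 → [-3, 3, -7, -6, 1, -1, 2]
nums[mid]=-3>-6: swap nums[0],nums[5]; hi=4 → [-1, 3, -7, -6, 1, -3, 2]
nums[mid]=-1>-6: swap nums[0],nums[4]; hi=3 → [1, 3, -7, -6, -1, -3, 2]
nums[mid]=1>-6: swap nums[0],nums[3]; hi=2 → [-6, 3, -7, 1, -1, -3, 2]
nums[mid]=-6=-6: mid=1
nums[mid]=3>-6: swap nums[1],nums[2]; hi=1 → [-6, -7, 3, 1, -1, -3, 2]
nums[mid]=-7<-6: swap nums[0],nums[1]; lo=1,mid=2 → [-7, -6, 3, 1, -1, -3, 2]
end: lo=1, hi=1; nums = [-7, -6, 3, 1, -1, -3, 2]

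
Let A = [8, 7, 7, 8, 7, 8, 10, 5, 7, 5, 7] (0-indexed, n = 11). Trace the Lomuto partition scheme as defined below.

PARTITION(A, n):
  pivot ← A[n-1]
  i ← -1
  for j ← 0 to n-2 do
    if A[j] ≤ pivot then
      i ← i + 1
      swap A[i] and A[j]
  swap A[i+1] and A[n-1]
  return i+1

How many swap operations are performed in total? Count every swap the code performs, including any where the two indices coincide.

7

pivot = A[10] = 7; i = -1
j=0: A[0]=8 > 7 → no swap
j=1: A[1]=7 ≤ 7 → i=0, swap A[0],A[1] → [7, 8, 7, 8, 7, 8, 10, 5, 7, 5, 7]
j=2: A[2]=7 ≤ 7 → i=1, swap A[1],A[2] → [7, 7, 8, 8, 7, 8, 10, 5, 7, 5, 7]
j=3: A[3]=8 > 7 → no swap
j=4: A[4]=7 ≤ 7 → i=2, swap A[2],A[4] → [7, 7, 7, 8, 8, 8, 10, 5, 7, 5, 7]
j=5: A[5]=8 > 7 → no swap
j=6: A[6]=10 > 7 → no swap
j=7: A[7]=5 ≤ 7 → i=3, swap A[3],A[7] → [7, 7, 7, 5, 8, 8, 10, 8, 7, 5, 7]
j=8: A[8]=7 ≤ 7 → i=4, swap A[4],A[8] → [7, 7, 7, 5, 7, 8, 10, 8, 8, 5, 7]
j=9: A[9]=5 ≤ 7 → i=5, swap A[5],A[9] → [7, 7, 7, 5, 7, 5, 10, 8, 8, 8, 7]
final swap A[6],A[10] → [7, 7, 7, 5, 7, 5, 7, 8, 8, 8, 10]; return 6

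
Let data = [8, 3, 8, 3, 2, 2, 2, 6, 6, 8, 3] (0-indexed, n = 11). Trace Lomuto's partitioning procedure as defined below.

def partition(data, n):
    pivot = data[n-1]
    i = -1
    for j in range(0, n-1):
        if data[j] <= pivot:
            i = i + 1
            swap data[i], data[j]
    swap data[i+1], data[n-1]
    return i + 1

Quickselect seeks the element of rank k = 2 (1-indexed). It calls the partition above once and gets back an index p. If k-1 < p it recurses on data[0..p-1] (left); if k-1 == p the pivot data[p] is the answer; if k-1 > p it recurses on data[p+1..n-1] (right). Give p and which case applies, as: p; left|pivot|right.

pivot = data[10] = 3; i = -1
j=0: data[0]=8 > 3 → no swap
j=1: data[1]=3 ≤ 3 → i=0, swap data[0],data[1] → [3, 8, 8, 3, 2, 2, 2, 6, 6, 8, 3]
j=2: data[2]=8 > 3 → no swap
j=3: data[3]=3 ≤ 3 → i=1, swap data[1],data[3] → [3, 3, 8, 8, 2, 2, 2, 6, 6, 8, 3]
j=4: data[4]=2 ≤ 3 → i=2, swap data[2],data[4] → [3, 3, 2, 8, 8, 2, 2, 6, 6, 8, 3]
j=5: data[5]=2 ≤ 3 → i=3, swap data[3],data[5] → [3, 3, 2, 2, 8, 8, 2, 6, 6, 8, 3]
j=6: data[6]=2 ≤ 3 → i=4, swap data[4],data[6] → [3, 3, 2, 2, 2, 8, 8, 6, 6, 8, 3]
j=7: data[7]=6 > 3 → no swap
j=8: data[8]=6 > 3 → no swap
j=9: data[9]=8 > 3 → no swap
final swap data[5],data[10] → [3, 3, 2, 2, 2, 3, 8, 6, 6, 8, 8]; return 5
p = 5; k-1 = 1 < 5 ⇒ left

5; left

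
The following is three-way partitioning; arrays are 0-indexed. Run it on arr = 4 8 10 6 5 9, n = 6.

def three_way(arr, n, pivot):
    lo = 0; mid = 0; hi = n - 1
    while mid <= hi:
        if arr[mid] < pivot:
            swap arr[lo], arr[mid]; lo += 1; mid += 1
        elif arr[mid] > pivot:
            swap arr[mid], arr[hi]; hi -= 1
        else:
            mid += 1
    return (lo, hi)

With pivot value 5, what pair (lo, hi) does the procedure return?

pivot = 5; lo=0, mid=0, hi=5
arr[mid]=4<5: swap arr[0],arr[0]; lo=1,mid=1 → 4 8 10 6 5 9
arr[mid]=8>5: swap arr[1],arr[5]; hi=4 → 4 9 10 6 5 8
arr[mid]=9>5: swap arr[1],arr[4]; hi=3 → 4 5 10 6 9 8
arr[mid]=5=5: mid=2
arr[mid]=10>5: swap arr[2],arr[3]; hi=2 → 4 5 6 10 9 8
arr[mid]=6>5: swap arr[2],arr[2]; hi=1 → 4 5 6 10 9 8
end: lo=1, hi=1; arr = 4 5 6 10 9 8

(1, 1)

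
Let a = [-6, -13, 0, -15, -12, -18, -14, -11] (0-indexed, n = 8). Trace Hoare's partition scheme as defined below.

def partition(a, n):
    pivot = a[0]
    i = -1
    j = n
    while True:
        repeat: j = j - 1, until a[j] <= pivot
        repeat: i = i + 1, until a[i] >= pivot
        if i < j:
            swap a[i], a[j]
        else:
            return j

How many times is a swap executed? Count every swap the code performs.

2

pivot = a[0] = -6; i = -1, j = 8
j→7 (a[7]=-11≤-6), i→0 (a[0]=-6≥-6); i<j, swap → [-11, -13, 0, -15, -12, -18, -14, -6]
j→6 (a[6]=-14≤-6), i→2 (a[2]=0≥-6); i<j, swap → [-11, -13, -14, -15, -12, -18, 0, -6]
j→5, i→6; i≥j, return j=5. a = [-11, -13, -14, -15, -12, -18, 0, -6]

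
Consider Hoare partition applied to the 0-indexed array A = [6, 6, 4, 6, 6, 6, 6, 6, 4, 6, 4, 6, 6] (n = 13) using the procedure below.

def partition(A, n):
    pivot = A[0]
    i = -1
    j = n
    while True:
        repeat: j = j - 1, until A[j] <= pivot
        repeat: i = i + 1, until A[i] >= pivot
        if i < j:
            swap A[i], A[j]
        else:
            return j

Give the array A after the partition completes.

pivot = A[0] = 6; i = -1, j = 13
j→12 (A[12]=6≤6), i→0 (A[0]=6≥6); i<j, swap → [6, 6, 4, 6, 6, 6, 6, 6, 4, 6, 4, 6, 6]
j→11 (A[11]=6≤6), i→1 (A[1]=6≥6); i<j, swap → [6, 6, 4, 6, 6, 6, 6, 6, 4, 6, 4, 6, 6]
j→10 (A[10]=4≤6), i→3 (A[3]=6≥6); i<j, swap → [6, 6, 4, 4, 6, 6, 6, 6, 4, 6, 6, 6, 6]
j→9 (A[9]=6≤6), i→4 (A[4]=6≥6); i<j, swap → [6, 6, 4, 4, 6, 6, 6, 6, 4, 6, 6, 6, 6]
j→8 (A[8]=4≤6), i→5 (A[5]=6≥6); i<j, swap → [6, 6, 4, 4, 6, 4, 6, 6, 6, 6, 6, 6, 6]
j→7 (A[7]=6≤6), i→6 (A[6]=6≥6); i<j, swap → [6, 6, 4, 4, 6, 4, 6, 6, 6, 6, 6, 6, 6]
j→6, i→7; i≥j, return j=6. A = [6, 6, 4, 4, 6, 4, 6, 6, 6, 6, 6, 6, 6]

[6, 6, 4, 4, 6, 4, 6, 6, 6, 6, 6, 6, 6]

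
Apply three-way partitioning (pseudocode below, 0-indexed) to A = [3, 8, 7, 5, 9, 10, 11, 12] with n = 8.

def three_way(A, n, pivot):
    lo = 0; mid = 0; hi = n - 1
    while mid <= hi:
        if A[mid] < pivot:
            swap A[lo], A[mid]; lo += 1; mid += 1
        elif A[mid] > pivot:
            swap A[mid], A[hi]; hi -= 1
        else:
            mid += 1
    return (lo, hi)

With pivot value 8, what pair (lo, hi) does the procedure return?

(3, 3)

pivot = 8; lo=0, mid=0, hi=7
A[mid]=3<8: swap A[0],A[0]; lo=1,mid=1 → [3, 8, 7, 5, 9, 10, 11, 12]
A[mid]=8=8: mid=2
A[mid]=7<8: swap A[1],A[2]; lo=2,mid=3 → [3, 7, 8, 5, 9, 10, 11, 12]
A[mid]=5<8: swap A[2],A[3]; lo=3,mid=4 → [3, 7, 5, 8, 9, 10, 11, 12]
A[mid]=9>8: swap A[4],A[7]; hi=6 → [3, 7, 5, 8, 12, 10, 11, 9]
A[mid]=12>8: swap A[4],A[6]; hi=5 → [3, 7, 5, 8, 11, 10, 12, 9]
A[mid]=11>8: swap A[4],A[5]; hi=4 → [3, 7, 5, 8, 10, 11, 12, 9]
A[mid]=10>8: swap A[4],A[4]; hi=3 → [3, 7, 5, 8, 10, 11, 12, 9]
end: lo=3, hi=3; A = [3, 7, 5, 8, 10, 11, 12, 9]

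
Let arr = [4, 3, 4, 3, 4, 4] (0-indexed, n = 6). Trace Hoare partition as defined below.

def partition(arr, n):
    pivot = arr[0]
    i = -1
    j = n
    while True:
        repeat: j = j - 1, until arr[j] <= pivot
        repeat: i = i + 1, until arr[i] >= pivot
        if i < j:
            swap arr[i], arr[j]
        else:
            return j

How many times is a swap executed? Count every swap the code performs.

pivot = arr[0] = 4; i = -1, j = 6
j→5 (arr[5]=4≤4), i→0 (arr[0]=4≥4); i<j, swap → [4, 3, 4, 3, 4, 4]
j→4 (arr[4]=4≤4), i→2 (arr[2]=4≥4); i<j, swap → [4, 3, 4, 3, 4, 4]
j→3, i→4; i≥j, return j=3. arr = [4, 3, 4, 3, 4, 4]

2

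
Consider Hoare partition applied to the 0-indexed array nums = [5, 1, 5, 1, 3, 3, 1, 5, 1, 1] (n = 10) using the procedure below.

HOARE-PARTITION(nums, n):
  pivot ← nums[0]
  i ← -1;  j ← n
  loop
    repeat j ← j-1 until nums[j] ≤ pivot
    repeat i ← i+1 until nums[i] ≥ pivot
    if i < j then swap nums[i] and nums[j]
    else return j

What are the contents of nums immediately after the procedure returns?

[1, 1, 1, 1, 3, 3, 1, 5, 5, 5]

pivot = nums[0] = 5; i = -1, j = 10
j→9 (nums[9]=1≤5), i→0 (nums[0]=5≥5); i<j, swap → [1, 1, 5, 1, 3, 3, 1, 5, 1, 5]
j→8 (nums[8]=1≤5), i→2 (nums[2]=5≥5); i<j, swap → [1, 1, 1, 1, 3, 3, 1, 5, 5, 5]
j→7, i→7; i≥j, return j=7. nums = [1, 1, 1, 1, 3, 3, 1, 5, 5, 5]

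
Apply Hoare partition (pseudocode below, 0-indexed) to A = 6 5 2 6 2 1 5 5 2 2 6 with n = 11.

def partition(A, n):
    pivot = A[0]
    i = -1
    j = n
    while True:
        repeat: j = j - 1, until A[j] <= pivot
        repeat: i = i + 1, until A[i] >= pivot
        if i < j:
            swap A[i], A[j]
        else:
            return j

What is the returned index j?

8

pivot=6
j stops at 10 (6), i stops at 0 (6); swap ⇒ 6 5 2 6 2 1 5 5 2 2 6
j stops at 9 (2), i stops at 3 (6); swap ⇒ 6 5 2 2 2 1 5 5 2 6 6
j stops at 8, i stops at 9; i≥j ⇒ return 8. A=6 5 2 2 2 1 5 5 2 6 6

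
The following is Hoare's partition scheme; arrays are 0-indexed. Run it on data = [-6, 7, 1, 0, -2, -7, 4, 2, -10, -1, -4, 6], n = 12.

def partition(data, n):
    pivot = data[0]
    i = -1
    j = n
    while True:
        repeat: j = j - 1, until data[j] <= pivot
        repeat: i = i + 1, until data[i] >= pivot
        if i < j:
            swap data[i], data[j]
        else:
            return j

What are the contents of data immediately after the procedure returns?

[-10, -7, 1, 0, -2, 7, 4, 2, -6, -1, -4, 6]

pivot = data[0] = -6; i = -1, j = 12
j→8 (data[8]=-10≤-6), i→0 (data[0]=-6≥-6); i<j, swap → [-10, 7, 1, 0, -2, -7, 4, 2, -6, -1, -4, 6]
j→5 (data[5]=-7≤-6), i→1 (data[1]=7≥-6); i<j, swap → [-10, -7, 1, 0, -2, 7, 4, 2, -6, -1, -4, 6]
j→1, i→2; i≥j, return j=1. data = [-10, -7, 1, 0, -2, 7, 4, 2, -6, -1, -4, 6]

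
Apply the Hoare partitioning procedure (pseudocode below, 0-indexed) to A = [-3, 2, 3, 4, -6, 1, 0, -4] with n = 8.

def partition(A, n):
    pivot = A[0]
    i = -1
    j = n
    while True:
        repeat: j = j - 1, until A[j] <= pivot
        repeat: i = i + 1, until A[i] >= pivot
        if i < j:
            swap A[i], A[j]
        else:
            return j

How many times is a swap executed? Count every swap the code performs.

2

pivot=-3
j stops at 7 (-4), i stops at 0 (-3); swap ⇒ [-4, 2, 3, 4, -6, 1, 0, -3]
j stops at 4 (-6), i stops at 1 (2); swap ⇒ [-4, -6, 3, 4, 2, 1, 0, -3]
j stops at 1, i stops at 2; i≥j ⇒ return 1. A=[-4, -6, 3, 4, 2, 1, 0, -3]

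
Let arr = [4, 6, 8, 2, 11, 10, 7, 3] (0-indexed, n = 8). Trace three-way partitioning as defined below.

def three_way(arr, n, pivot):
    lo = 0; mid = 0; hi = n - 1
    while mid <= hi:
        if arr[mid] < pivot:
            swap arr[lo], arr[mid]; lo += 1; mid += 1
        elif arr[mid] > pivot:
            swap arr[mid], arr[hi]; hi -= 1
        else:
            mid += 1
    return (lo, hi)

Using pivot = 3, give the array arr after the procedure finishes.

[2, 3, 8, 11, 10, 7, 6, 4]

pivot = 3; lo=0, mid=0, hi=7
arr[mid]=4>3: swap arr[0],arr[7]; hi=6 → [3, 6, 8, 2, 11, 10, 7, 4]
arr[mid]=3=3: mid=1
arr[mid]=6>3: swap arr[1],arr[6]; hi=5 → [3, 7, 8, 2, 11, 10, 6, 4]
arr[mid]=7>3: swap arr[1],arr[5]; hi=4 → [3, 10, 8, 2, 11, 7, 6, 4]
arr[mid]=10>3: swap arr[1],arr[4]; hi=3 → [3, 11, 8, 2, 10, 7, 6, 4]
arr[mid]=11>3: swap arr[1],arr[3]; hi=2 → [3, 2, 8, 11, 10, 7, 6, 4]
arr[mid]=2<3: swap arr[0],arr[1]; lo=1,mid=2 → [2, 3, 8, 11, 10, 7, 6, 4]
arr[mid]=8>3: swap arr[2],arr[2]; hi=1 → [2, 3, 8, 11, 10, 7, 6, 4]
end: lo=1, hi=1; arr = [2, 3, 8, 11, 10, 7, 6, 4]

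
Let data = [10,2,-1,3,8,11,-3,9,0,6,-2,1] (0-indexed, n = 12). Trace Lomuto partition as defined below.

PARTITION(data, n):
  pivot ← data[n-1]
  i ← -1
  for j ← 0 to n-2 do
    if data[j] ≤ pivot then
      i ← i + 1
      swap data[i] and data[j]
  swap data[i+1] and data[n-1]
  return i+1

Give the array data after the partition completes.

pivot = data[11] = 1; i = -1
j=0: data[0]=10 > 1 → no swap
j=1: data[1]=2 > 1 → no swap
j=2: data[2]=-1 ≤ 1 → i=0, swap data[0],data[2] → [-1,2,10,3,8,11,-3,9,0,6,-2,1]
j=3: data[3]=3 > 1 → no swap
j=4: data[4]=8 > 1 → no swap
j=5: data[5]=11 > 1 → no swap
j=6: data[6]=-3 ≤ 1 → i=1, swap data[1],data[6] → [-1,-3,10,3,8,11,2,9,0,6,-2,1]
j=7: data[7]=9 > 1 → no swap
j=8: data[8]=0 ≤ 1 → i=2, swap data[2],data[8] → [-1,-3,0,3,8,11,2,9,10,6,-2,1]
j=9: data[9]=6 > 1 → no swap
j=10: data[10]=-2 ≤ 1 → i=3, swap data[3],data[10] → [-1,-3,0,-2,8,11,2,9,10,6,3,1]
final swap data[4],data[11] → [-1,-3,0,-2,1,11,2,9,10,6,3,8]; return 4

[-1,-3,0,-2,1,11,2,9,10,6,3,8]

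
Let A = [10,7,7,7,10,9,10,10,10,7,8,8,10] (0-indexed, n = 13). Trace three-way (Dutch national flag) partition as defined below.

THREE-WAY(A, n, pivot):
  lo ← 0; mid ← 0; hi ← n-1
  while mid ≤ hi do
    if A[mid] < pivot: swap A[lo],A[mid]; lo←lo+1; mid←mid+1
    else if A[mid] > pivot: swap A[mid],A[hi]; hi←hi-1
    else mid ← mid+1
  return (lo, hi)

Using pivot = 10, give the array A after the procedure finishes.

pivot = 10; lo=0, mid=0, hi=12
A[mid]=10=10: mid=1
A[mid]=7<10: swap A[0],A[1]; lo=1,mid=2 → [7,10,7,7,10,9,10,10,10,7,8,8,10]
A[mid]=7<10: swap A[1],A[2]; lo=2,mid=3 → [7,7,10,7,10,9,10,10,10,7,8,8,10]
A[mid]=7<10: swap A[2],A[3]; lo=3,mid=4 → [7,7,7,10,10,9,10,10,10,7,8,8,10]
A[mid]=10=10: mid=5
A[mid]=9<10: swap A[3],A[5]; lo=4,mid=6 → [7,7,7,9,10,10,10,10,10,7,8,8,10]
A[mid]=10=10: mid=7
A[mid]=10=10: mid=8
A[mid]=10=10: mid=9
A[mid]=7<10: swap A[4],A[9]; lo=5,mid=10 → [7,7,7,9,7,10,10,10,10,10,8,8,10]
A[mid]=8<10: swap A[5],A[10]; lo=6,mid=11 → [7,7,7,9,7,8,10,10,10,10,10,8,10]
A[mid]=8<10: swap A[6],A[11]; lo=7,mid=12 → [7,7,7,9,7,8,8,10,10,10,10,10,10]
A[mid]=10=10: mid=13
end: lo=7, hi=12; A = [7,7,7,9,7,8,8,10,10,10,10,10,10]

[7,7,7,9,7,8,8,10,10,10,10,10,10]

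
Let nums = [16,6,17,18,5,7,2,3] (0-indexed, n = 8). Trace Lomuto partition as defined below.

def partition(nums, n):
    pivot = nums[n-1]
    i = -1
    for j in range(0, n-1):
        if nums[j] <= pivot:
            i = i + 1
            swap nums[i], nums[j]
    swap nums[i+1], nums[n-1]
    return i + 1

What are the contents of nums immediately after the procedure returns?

[2,3,17,18,5,7,16,6]

pivot=3, i=-1
j=0: 16>3, skip
j=1: 6>3, skip
j=2: 17>3, skip
j=3: 18>3, skip
j=4: 5>3, skip
j=5: 7>3, skip
j=6: 2≤3, i=0, swap(0,6) ⇒ [2,6,17,18,5,7,16,3]
swap(1,7) ⇒ [2,3,17,18,5,7,16,6]; return 1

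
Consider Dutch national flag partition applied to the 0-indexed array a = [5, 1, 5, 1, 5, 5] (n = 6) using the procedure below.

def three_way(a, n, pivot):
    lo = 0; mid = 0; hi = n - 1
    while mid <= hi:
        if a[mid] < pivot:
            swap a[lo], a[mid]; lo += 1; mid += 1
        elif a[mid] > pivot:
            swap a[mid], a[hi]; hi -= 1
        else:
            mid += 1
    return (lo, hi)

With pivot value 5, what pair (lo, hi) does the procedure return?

pivot = 5; lo=0, mid=0, hi=5
a[mid]=5=5: mid=1
a[mid]=1<5: swap a[0],a[1]; lo=1,mid=2 → [1, 5, 5, 1, 5, 5]
a[mid]=5=5: mid=3
a[mid]=1<5: swap a[1],a[3]; lo=2,mid=4 → [1, 1, 5, 5, 5, 5]
a[mid]=5=5: mid=5
a[mid]=5=5: mid=6
end: lo=2, hi=5; a = [1, 1, 5, 5, 5, 5]

(2, 5)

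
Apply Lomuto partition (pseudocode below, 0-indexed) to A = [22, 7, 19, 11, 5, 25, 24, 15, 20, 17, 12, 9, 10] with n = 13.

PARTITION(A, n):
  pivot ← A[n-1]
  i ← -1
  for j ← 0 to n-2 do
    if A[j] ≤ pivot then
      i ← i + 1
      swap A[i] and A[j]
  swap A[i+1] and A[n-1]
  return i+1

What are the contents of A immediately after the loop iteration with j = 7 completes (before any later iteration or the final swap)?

pivot = A[12] = 10; i = -1
j=0: A[0]=22 > 10 → no swap
j=1: A[1]=7 ≤ 10 → i=0, swap A[0],A[1] → [7, 22, 19, 11, 5, 25, 24, 15, 20, 17, 12, 9, 10]
j=2: A[2]=19 > 10 → no swap
j=3: A[3]=11 > 10 → no swap
j=4: A[4]=5 ≤ 10 → i=1, swap A[1],A[4] → [7, 5, 19, 11, 22, 25, 24, 15, 20, 17, 12, 9, 10]
j=5: A[5]=25 > 10 → no swap
j=6: A[6]=24 > 10 → no swap
j=7: A[7]=15 > 10 → no swap
(after j=7) A = [7, 5, 19, 11, 22, 25, 24, 15, 20, 17, 12, 9, 10]

[7, 5, 19, 11, 22, 25, 24, 15, 20, 17, 12, 9, 10]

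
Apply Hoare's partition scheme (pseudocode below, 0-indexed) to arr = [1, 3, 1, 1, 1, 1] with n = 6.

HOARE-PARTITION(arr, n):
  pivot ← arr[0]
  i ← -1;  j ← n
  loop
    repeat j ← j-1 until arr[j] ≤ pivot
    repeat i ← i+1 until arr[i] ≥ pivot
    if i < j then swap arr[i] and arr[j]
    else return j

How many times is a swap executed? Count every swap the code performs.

3

pivot = arr[0] = 1; i = -1, j = 6
j→5 (arr[5]=1≤1), i→0 (arr[0]=1≥1); i<j, swap → [1, 3, 1, 1, 1, 1]
j→4 (arr[4]=1≤1), i→1 (arr[1]=3≥1); i<j, swap → [1, 1, 1, 1, 3, 1]
j→3 (arr[3]=1≤1), i→2 (arr[2]=1≥1); i<j, swap → [1, 1, 1, 1, 3, 1]
j→2, i→3; i≥j, return j=2. arr = [1, 1, 1, 1, 3, 1]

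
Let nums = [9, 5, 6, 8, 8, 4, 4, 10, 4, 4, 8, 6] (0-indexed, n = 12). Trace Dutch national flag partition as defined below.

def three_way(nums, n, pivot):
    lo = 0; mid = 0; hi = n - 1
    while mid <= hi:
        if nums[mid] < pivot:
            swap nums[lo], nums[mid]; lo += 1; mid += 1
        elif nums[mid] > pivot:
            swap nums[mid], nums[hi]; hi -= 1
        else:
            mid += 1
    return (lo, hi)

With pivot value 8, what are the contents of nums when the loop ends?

[6, 5, 6, 4, 4, 4, 4, 8, 8, 8, 10, 9]

pivot = 8; lo=0, mid=0, hi=11
nums[mid]=9>8: swap nums[0],nums[11]; hi=10 → [6, 5, 6, 8, 8, 4, 4, 10, 4, 4, 8, 9]
nums[mid]=6<8: swap nums[0],nums[0]; lo=1,mid=1 → [6, 5, 6, 8, 8, 4, 4, 10, 4, 4, 8, 9]
nums[mid]=5<8: swap nums[1],nums[1]; lo=2,mid=2 → [6, 5, 6, 8, 8, 4, 4, 10, 4, 4, 8, 9]
nums[mid]=6<8: swap nums[2],nums[2]; lo=3,mid=3 → [6, 5, 6, 8, 8, 4, 4, 10, 4, 4, 8, 9]
nums[mid]=8=8: mid=4
nums[mid]=8=8: mid=5
nums[mid]=4<8: swap nums[3],nums[5]; lo=4,mid=6 → [6, 5, 6, 4, 8, 8, 4, 10, 4, 4, 8, 9]
nums[mid]=4<8: swap nums[4],nums[6]; lo=5,mid=7 → [6, 5, 6, 4, 4, 8, 8, 10, 4, 4, 8, 9]
nums[mid]=10>8: swap nums[7],nums[10]; hi=9 → [6, 5, 6, 4, 4, 8, 8, 8, 4, 4, 10, 9]
nums[mid]=8=8: mid=8
nums[mid]=4<8: swap nums[5],nums[8]; lo=6,mid=9 → [6, 5, 6, 4, 4, 4, 8, 8, 8, 4, 10, 9]
nums[mid]=4<8: swap nums[6],nums[9]; lo=7,mid=10 → [6, 5, 6, 4, 4, 4, 4, 8, 8, 8, 10, 9]
end: lo=7, hi=9; nums = [6, 5, 6, 4, 4, 4, 4, 8, 8, 8, 10, 9]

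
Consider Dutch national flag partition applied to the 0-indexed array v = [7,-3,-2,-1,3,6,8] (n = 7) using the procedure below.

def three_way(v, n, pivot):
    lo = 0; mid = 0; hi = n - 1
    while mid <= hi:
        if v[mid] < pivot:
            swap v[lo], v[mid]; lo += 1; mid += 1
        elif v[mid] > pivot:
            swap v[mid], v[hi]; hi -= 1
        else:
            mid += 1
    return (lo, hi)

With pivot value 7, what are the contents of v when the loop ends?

[-3,-2,-1,3,6,7,8]

lo=0 mid=0 hi=6
7=7: mid=1
-3<7: swap(0,1), lo=1 mid=2 ⇒ [-3,7,-2,-1,3,6,8]
-2<7: swap(1,2), lo=2 mid=3 ⇒ [-3,-2,7,-1,3,6,8]
-1<7: swap(2,3), lo=3 mid=4 ⇒ [-3,-2,-1,7,3,6,8]
3<7: swap(3,4), lo=4 mid=5 ⇒ [-3,-2,-1,3,7,6,8]
6<7: swap(4,5), lo=5 mid=6 ⇒ [-3,-2,-1,3,6,7,8]
8>7: swap(6,6), hi=5 ⇒ [-3,-2,-1,3,6,7,8]
done. lo=5 hi=5; v=[-3,-2,-1,3,6,7,8]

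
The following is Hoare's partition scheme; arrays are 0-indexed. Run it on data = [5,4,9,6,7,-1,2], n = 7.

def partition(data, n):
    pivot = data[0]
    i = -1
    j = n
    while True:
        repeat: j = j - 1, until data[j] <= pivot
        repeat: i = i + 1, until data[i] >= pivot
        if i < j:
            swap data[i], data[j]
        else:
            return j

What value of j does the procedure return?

pivot=5
j stops at 6 (2), i stops at 0 (5); swap ⇒ [2,4,9,6,7,-1,5]
j stops at 5 (-1), i stops at 2 (9); swap ⇒ [2,4,-1,6,7,9,5]
j stops at 2, i stops at 3; i≥j ⇒ return 2. data=[2,4,-1,6,7,9,5]

2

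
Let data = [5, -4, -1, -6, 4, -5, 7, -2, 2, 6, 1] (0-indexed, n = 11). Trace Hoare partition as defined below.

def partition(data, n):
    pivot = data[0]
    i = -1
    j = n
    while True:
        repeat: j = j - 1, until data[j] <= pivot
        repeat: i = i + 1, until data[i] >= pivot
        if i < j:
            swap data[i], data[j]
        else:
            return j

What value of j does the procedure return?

7

pivot=5
j stops at 10 (1), i stops at 0 (5); swap ⇒ [1, -4, -1, -6, 4, -5, 7, -2, 2, 6, 5]
j stops at 8 (2), i stops at 6 (7); swap ⇒ [1, -4, -1, -6, 4, -5, 2, -2, 7, 6, 5]
j stops at 7, i stops at 8; i≥j ⇒ return 7. data=[1, -4, -1, -6, 4, -5, 2, -2, 7, 6, 5]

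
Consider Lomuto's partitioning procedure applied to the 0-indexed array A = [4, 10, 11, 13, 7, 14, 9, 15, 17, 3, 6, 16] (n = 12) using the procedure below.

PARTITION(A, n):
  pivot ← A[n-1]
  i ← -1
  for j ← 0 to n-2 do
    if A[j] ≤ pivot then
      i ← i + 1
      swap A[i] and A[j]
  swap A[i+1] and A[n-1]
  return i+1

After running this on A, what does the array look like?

[4, 10, 11, 13, 7, 14, 9, 15, 3, 6, 16, 17]

pivot=16, i=-1
j=0: 4≤16, i=0, swap(0,0) ⇒ [4, 10, 11, 13, 7, 14, 9, 15, 17, 3, 6, 16]
j=1: 10≤16, i=1, swap(1,1) ⇒ [4, 10, 11, 13, 7, 14, 9, 15, 17, 3, 6, 16]
j=2: 11≤16, i=2, swap(2,2) ⇒ [4, 10, 11, 13, 7, 14, 9, 15, 17, 3, 6, 16]
j=3: 13≤16, i=3, swap(3,3) ⇒ [4, 10, 11, 13, 7, 14, 9, 15, 17, 3, 6, 16]
j=4: 7≤16, i=4, swap(4,4) ⇒ [4, 10, 11, 13, 7, 14, 9, 15, 17, 3, 6, 16]
j=5: 14≤16, i=5, swap(5,5) ⇒ [4, 10, 11, 13, 7, 14, 9, 15, 17, 3, 6, 16]
j=6: 9≤16, i=6, swap(6,6) ⇒ [4, 10, 11, 13, 7, 14, 9, 15, 17, 3, 6, 16]
j=7: 15≤16, i=7, swap(7,7) ⇒ [4, 10, 11, 13, 7, 14, 9, 15, 17, 3, 6, 16]
j=8: 17>16, skip
j=9: 3≤16, i=8, swap(8,9) ⇒ [4, 10, 11, 13, 7, 14, 9, 15, 3, 17, 6, 16]
j=10: 6≤16, i=9, swap(9,10) ⇒ [4, 10, 11, 13, 7, 14, 9, 15, 3, 6, 17, 16]
swap(10,11) ⇒ [4, 10, 11, 13, 7, 14, 9, 15, 3, 6, 16, 17]; return 10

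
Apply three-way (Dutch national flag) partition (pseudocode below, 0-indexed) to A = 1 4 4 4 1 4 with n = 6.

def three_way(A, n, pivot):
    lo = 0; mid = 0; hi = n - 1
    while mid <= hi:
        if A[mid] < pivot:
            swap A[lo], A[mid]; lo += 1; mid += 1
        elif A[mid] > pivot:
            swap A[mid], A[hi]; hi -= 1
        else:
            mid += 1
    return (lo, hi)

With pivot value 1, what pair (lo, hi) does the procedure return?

lo=0 mid=0 hi=5
1=1: mid=1
4>1: swap(1,5), hi=4 ⇒ 1 4 4 4 1 4
4>1: swap(1,4), hi=3 ⇒ 1 1 4 4 4 4
1=1: mid=2
4>1: swap(2,3), hi=2 ⇒ 1 1 4 4 4 4
4>1: swap(2,2), hi=1 ⇒ 1 1 4 4 4 4
done. lo=0 hi=1; A=1 1 4 4 4 4

(0, 1)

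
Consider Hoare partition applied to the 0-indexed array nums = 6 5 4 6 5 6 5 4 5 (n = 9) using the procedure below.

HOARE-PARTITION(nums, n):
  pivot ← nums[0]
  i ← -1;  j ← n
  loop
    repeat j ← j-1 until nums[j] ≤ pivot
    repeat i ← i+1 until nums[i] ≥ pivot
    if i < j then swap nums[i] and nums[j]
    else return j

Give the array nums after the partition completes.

pivot = nums[0] = 6; i = -1, j = 9
j→8 (nums[8]=5≤6), i→0 (nums[0]=6≥6); i<j, swap → 5 5 4 6 5 6 5 4 6
j→7 (nums[7]=4≤6), i→3 (nums[3]=6≥6); i<j, swap → 5 5 4 4 5 6 5 6 6
j→6 (nums[6]=5≤6), i→5 (nums[5]=6≥6); i<j, swap → 5 5 4 4 5 5 6 6 6
j→5, i→6; i≥j, return j=5. nums = 5 5 4 4 5 5 6 6 6

5 5 4 4 5 5 6 6 6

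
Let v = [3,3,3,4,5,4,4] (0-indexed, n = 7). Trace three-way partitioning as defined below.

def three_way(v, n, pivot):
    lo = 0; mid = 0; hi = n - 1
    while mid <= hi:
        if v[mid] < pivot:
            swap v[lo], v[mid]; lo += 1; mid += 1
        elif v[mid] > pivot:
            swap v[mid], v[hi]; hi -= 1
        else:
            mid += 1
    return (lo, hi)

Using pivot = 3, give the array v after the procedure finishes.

pivot = 3; lo=0, mid=0, hi=6
v[mid]=3=3: mid=1
v[mid]=3=3: mid=2
v[mid]=3=3: mid=3
v[mid]=4>3: swap v[3],v[6]; hi=5 → [3,3,3,4,5,4,4]
v[mid]=4>3: swap v[3],v[5]; hi=4 → [3,3,3,4,5,4,4]
v[mid]=4>3: swap v[3],v[4]; hi=3 → [3,3,3,5,4,4,4]
v[mid]=5>3: swap v[3],v[3]; hi=2 → [3,3,3,5,4,4,4]
end: lo=0, hi=2; v = [3,3,3,5,4,4,4]

[3,3,3,5,4,4,4]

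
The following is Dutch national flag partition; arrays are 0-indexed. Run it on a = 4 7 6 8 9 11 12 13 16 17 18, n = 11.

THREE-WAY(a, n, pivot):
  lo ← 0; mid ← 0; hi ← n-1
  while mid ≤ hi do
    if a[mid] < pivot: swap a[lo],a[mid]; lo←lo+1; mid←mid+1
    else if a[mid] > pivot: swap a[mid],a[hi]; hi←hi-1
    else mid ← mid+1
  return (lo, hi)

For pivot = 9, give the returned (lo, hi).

(4, 4)

pivot = 9; lo=0, mid=0, hi=10
a[mid]=4<9: swap a[0],a[0]; lo=1,mid=1 → 4 7 6 8 9 11 12 13 16 17 18
a[mid]=7<9: swap a[1],a[1]; lo=2,mid=2 → 4 7 6 8 9 11 12 13 16 17 18
a[mid]=6<9: swap a[2],a[2]; lo=3,mid=3 → 4 7 6 8 9 11 12 13 16 17 18
a[mid]=8<9: swap a[3],a[3]; lo=4,mid=4 → 4 7 6 8 9 11 12 13 16 17 18
a[mid]=9=9: mid=5
a[mid]=11>9: swap a[5],a[10]; hi=9 → 4 7 6 8 9 18 12 13 16 17 11
a[mid]=18>9: swap a[5],a[9]; hi=8 → 4 7 6 8 9 17 12 13 16 18 11
a[mid]=17>9: swap a[5],a[8]; hi=7 → 4 7 6 8 9 16 12 13 17 18 11
a[mid]=16>9: swap a[5],a[7]; hi=6 → 4 7 6 8 9 13 12 16 17 18 11
a[mid]=13>9: swap a[5],a[6]; hi=5 → 4 7 6 8 9 12 13 16 17 18 11
a[mid]=12>9: swap a[5],a[5]; hi=4 → 4 7 6 8 9 12 13 16 17 18 11
end: lo=4, hi=4; a = 4 7 6 8 9 12 13 16 17 18 11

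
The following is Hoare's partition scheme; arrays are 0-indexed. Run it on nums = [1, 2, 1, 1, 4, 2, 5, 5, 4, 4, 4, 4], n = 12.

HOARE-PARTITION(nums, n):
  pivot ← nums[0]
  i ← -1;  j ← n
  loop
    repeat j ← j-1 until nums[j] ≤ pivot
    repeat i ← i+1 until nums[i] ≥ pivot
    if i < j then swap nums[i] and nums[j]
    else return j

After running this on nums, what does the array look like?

pivot = nums[0] = 1; i = -1, j = 12
j→3 (nums[3]=1≤1), i→0 (nums[0]=1≥1); i<j, swap → [1, 2, 1, 1, 4, 2, 5, 5, 4, 4, 4, 4]
j→2 (nums[2]=1≤1), i→1 (nums[1]=2≥1); i<j, swap → [1, 1, 2, 1, 4, 2, 5, 5, 4, 4, 4, 4]
j→1, i→2; i≥j, return j=1. nums = [1, 1, 2, 1, 4, 2, 5, 5, 4, 4, 4, 4]

[1, 1, 2, 1, 4, 2, 5, 5, 4, 4, 4, 4]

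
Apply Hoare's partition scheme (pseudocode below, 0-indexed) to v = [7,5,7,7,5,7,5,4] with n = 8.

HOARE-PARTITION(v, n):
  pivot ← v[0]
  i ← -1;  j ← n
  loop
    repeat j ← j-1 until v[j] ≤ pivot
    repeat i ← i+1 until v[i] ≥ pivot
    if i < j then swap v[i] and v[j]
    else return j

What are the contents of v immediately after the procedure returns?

[4,5,5,7,5,7,7,7]

pivot=7
j stops at 7 (4), i stops at 0 (7); swap ⇒ [4,5,7,7,5,7,5,7]
j stops at 6 (5), i stops at 2 (7); swap ⇒ [4,5,5,7,5,7,7,7]
j stops at 5 (7), i stops at 3 (7); swap ⇒ [4,5,5,7,5,7,7,7]
j stops at 4, i stops at 5; i≥j ⇒ return 4. v=[4,5,5,7,5,7,7,7]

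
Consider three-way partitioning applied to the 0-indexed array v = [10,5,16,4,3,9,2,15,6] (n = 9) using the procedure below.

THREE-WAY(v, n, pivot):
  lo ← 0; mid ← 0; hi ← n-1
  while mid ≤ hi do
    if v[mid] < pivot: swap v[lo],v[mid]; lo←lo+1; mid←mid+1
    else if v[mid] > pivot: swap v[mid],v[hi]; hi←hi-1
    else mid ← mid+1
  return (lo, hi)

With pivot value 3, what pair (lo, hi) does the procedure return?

lo=0 mid=0 hi=8
10>3: swap(0,8), hi=7 ⇒ [6,5,16,4,3,9,2,15,10]
6>3: swap(0,7), hi=6 ⇒ [15,5,16,4,3,9,2,6,10]
15>3: swap(0,6), hi=5 ⇒ [2,5,16,4,3,9,15,6,10]
2<3: swap(0,0), lo=1 mid=1 ⇒ [2,5,16,4,3,9,15,6,10]
5>3: swap(1,5), hi=4 ⇒ [2,9,16,4,3,5,15,6,10]
9>3: swap(1,4), hi=3 ⇒ [2,3,16,4,9,5,15,6,10]
3=3: mid=2
16>3: swap(2,3), hi=2 ⇒ [2,3,4,16,9,5,15,6,10]
4>3: swap(2,2), hi=1 ⇒ [2,3,4,16,9,5,15,6,10]
done. lo=1 hi=1; v=[2,3,4,16,9,5,15,6,10]

(1, 1)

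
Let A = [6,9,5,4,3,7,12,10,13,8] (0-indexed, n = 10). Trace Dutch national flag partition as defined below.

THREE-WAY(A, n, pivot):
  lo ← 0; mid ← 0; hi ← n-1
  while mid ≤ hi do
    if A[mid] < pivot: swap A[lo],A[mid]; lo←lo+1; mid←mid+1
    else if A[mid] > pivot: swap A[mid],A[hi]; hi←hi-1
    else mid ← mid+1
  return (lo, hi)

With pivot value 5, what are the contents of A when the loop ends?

[3,4,5,9,7,12,10,13,8,6]

pivot = 5; lo=0, mid=0, hi=9
A[mid]=6>5: swap A[0],A[9]; hi=8 → [8,9,5,4,3,7,12,10,13,6]
A[mid]=8>5: swap A[0],A[8]; hi=7 → [13,9,5,4,3,7,12,10,8,6]
A[mid]=13>5: swap A[0],A[7]; hi=6 → [10,9,5,4,3,7,12,13,8,6]
A[mid]=10>5: swap A[0],A[6]; hi=5 → [12,9,5,4,3,7,10,13,8,6]
A[mid]=12>5: swap A[0],A[5]; hi=4 → [7,9,5,4,3,12,10,13,8,6]
A[mid]=7>5: swap A[0],A[4]; hi=3 → [3,9,5,4,7,12,10,13,8,6]
A[mid]=3<5: swap A[0],A[0]; lo=1,mid=1 → [3,9,5,4,7,12,10,13,8,6]
A[mid]=9>5: swap A[1],A[3]; hi=2 → [3,4,5,9,7,12,10,13,8,6]
A[mid]=4<5: swap A[1],A[1]; lo=2,mid=2 → [3,4,5,9,7,12,10,13,8,6]
A[mid]=5=5: mid=3
end: lo=2, hi=2; A = [3,4,5,9,7,12,10,13,8,6]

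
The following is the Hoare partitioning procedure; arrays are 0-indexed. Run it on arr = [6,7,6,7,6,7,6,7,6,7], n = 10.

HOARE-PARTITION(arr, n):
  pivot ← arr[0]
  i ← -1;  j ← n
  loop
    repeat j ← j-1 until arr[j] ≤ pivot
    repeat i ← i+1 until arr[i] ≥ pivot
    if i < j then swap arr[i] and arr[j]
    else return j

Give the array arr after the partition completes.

pivot = arr[0] = 6; i = -1, j = 10
j→8 (arr[8]=6≤6), i→0 (arr[0]=6≥6); i<j, swap → [6,7,6,7,6,7,6,7,6,7]
j→6 (arr[6]=6≤6), i→1 (arr[1]=7≥6); i<j, swap → [6,6,6,7,6,7,7,7,6,7]
j→4 (arr[4]=6≤6), i→2 (arr[2]=6≥6); i<j, swap → [6,6,6,7,6,7,7,7,6,7]
j→2, i→3; i≥j, return j=2. arr = [6,6,6,7,6,7,7,7,6,7]

[6,6,6,7,6,7,7,7,6,7]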